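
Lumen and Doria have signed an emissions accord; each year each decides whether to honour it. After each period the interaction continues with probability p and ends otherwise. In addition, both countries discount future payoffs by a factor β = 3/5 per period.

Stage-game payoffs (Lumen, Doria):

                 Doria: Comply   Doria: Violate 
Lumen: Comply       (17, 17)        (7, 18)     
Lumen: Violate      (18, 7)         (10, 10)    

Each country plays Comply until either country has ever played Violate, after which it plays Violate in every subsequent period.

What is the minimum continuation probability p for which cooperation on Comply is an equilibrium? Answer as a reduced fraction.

With continuation probability p and discount β, the effective per-period discount factor is βp.
Grim-trigger IC: βp ≥ (18−17)/(18−10) = 1/8.
So p ≥ (1/8)/(3/5) = 5/24.

5/24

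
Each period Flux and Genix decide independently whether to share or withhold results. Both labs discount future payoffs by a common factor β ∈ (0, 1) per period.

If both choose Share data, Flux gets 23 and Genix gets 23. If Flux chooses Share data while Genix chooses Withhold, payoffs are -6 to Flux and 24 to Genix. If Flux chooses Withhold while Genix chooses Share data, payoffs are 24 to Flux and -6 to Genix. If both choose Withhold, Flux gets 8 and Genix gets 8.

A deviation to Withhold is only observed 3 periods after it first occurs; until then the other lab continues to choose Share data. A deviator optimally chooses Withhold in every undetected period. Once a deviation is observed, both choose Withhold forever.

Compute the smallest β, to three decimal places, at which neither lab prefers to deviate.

The best deviation is to choose Withhold for all 3 undetected periods, earning 24 each, then 8 forever once detected.
Deviation value: 24(1−β^3)/(1−β) + 8β^3/(1−β); cooperation value: 23/(1−β).
IC: 23 ≥ 24(1−β^3) + 8β^3 = 24 − 16β^3.
So β^3 ≥ 1/16, giving β ≥ (1/16)^(1/3) ≈ 0.397.

0.397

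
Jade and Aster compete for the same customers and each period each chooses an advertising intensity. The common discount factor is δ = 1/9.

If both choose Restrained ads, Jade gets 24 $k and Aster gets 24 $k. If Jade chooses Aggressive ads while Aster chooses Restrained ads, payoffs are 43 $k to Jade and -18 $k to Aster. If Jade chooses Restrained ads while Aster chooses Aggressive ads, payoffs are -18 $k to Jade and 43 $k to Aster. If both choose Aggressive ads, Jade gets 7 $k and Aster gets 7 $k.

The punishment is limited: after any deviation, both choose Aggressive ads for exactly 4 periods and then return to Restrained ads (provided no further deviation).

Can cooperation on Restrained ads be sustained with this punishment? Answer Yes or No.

No

A one-shot deviation gives 43 now, then 7 for 4 periods, then back to 24.
Gain from deviating: (43−24) today; loss: (24−7) in each of the next 4 periods.
No-deviation condition: (24−7)(δ+…+δ^4) ≥ 43−24, i.e. δ+…+δ^4 ≥ 19/17.
At δ = 1/9: δ+…+δ^4 = 0.1250 < 1.1176.
So cooperation is not sustainable.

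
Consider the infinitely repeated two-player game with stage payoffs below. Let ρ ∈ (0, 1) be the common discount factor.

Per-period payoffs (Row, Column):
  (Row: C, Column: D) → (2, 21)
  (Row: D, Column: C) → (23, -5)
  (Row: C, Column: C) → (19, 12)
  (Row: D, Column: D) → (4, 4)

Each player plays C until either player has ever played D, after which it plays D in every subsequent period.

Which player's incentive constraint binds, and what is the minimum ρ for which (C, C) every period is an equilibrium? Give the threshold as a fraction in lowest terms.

Column; ρ ≥ 9/17

For Row: deviation gain 23−19 = 4, per-period punishment loss 19−4 = 15. IC gives ρ ≥ 4/19.
For Column: gain 9, loss 8 per period, so ρ ≥ 9/17.
The tighter constraint is Column's, so cooperation needs ρ ≥ 9/17.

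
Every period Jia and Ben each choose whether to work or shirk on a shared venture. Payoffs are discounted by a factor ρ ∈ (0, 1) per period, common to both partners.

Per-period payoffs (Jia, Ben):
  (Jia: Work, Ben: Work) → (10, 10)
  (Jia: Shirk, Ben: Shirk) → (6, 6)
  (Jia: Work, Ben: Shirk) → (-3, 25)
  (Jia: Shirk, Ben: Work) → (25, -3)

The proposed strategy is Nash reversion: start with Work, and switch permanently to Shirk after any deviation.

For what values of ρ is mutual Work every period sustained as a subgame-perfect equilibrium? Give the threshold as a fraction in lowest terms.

10/(1−ρ) ≥ 25 + 6ρ/(1−ρ)
10 ≥ 25 − 19ρ
ρ ≥ 15/19.

15/19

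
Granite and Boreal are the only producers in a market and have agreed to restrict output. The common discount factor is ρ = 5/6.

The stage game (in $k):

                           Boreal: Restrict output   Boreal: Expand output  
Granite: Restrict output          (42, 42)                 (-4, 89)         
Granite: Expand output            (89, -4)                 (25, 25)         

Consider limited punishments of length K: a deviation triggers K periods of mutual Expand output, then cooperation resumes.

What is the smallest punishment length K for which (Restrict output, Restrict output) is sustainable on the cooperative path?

Need Σ_{k=1}^{K} ρ^k ≥ (89−42)/(42−25) = 2.7647 at ρ = 5/6.
At K = 4 the sum is 2.5887 < 2.7647; at K = 5 it is 2.9906 ≥ 2.7647.
So the minimum punishment length is K = 5.

5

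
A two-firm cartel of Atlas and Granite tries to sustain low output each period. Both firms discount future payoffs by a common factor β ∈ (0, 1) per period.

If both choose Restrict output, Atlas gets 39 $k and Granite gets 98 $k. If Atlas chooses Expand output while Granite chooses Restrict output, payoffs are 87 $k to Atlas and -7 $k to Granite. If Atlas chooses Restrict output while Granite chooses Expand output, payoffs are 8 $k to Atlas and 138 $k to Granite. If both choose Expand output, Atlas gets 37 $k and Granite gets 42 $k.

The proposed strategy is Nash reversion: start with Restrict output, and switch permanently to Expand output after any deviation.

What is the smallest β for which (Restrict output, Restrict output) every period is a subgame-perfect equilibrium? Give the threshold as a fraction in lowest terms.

24/25

For Atlas: deviation gain 87−39 = 48, per-period punishment loss 39−37 = 2. IC gives β ≥ 48/50 = 24/25.
For Granite: gain 40, loss 56 per period, so β ≥ 40/96 = 5/12.
The tighter constraint is Atlas's, so cooperation needs β ≥ 24/25.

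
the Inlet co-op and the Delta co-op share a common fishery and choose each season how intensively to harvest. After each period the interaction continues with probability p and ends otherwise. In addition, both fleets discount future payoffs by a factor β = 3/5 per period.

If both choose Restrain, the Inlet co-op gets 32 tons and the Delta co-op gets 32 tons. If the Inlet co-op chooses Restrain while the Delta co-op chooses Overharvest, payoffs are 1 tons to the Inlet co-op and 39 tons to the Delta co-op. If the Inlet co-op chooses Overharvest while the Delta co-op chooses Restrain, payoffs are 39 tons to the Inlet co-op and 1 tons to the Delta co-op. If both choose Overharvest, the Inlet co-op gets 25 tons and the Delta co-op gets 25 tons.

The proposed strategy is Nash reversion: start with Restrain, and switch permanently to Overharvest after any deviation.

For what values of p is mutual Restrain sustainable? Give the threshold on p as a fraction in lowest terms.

5/6

With continuation probability p and discount β, the effective per-period discount factor is βp.
Grim-trigger IC: βp ≥ (39−32)/(39−25) = 1/2.
So p ≥ (1/2)/(3/5) = 5/6.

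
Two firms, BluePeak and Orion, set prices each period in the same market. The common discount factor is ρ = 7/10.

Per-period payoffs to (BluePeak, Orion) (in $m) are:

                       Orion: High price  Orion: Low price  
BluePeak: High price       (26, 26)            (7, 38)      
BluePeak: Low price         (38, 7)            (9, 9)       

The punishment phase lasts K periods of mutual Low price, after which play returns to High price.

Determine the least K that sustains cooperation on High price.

No profitable deviation requires (26−9)(ρ+…+ρ^K) ≥ 38−26, i.e. ρ+…+ρ^K ≥ 12/17 ≈ 0.7059.
With ρ = 7/10, the partial sums are K=1: 0.7000, K=2: 1.1900.
K = 2 is the first length at which the sum reaches 0.7059.

2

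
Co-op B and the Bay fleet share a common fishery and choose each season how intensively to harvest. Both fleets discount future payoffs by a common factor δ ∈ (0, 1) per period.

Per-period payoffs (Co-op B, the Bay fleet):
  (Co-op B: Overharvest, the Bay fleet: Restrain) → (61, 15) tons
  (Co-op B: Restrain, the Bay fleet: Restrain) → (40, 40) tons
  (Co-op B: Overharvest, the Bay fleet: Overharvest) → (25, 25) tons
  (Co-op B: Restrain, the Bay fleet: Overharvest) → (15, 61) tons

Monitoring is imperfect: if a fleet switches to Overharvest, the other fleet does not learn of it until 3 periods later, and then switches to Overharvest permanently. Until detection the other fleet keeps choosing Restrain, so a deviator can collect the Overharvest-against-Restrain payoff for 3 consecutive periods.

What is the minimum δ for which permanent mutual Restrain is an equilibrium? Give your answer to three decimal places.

Deviating for the 3 undetected periods gains 61−40 = 21 per period over cooperation, then loses 40−25 = 15 per period forever once punishment starts.
Gain: 21(1 + δ + … + δ^2); loss: 15·δ^3/(1−δ).
No profitable deviation ⇔ 21(1−δ^3) ≤ 15·δ^3, i.e. δ^3 ≥ 21/(21+15) = 7/12.
Hence δ ≥ (7/12)^(1/3) ≈ 0.836.

0.836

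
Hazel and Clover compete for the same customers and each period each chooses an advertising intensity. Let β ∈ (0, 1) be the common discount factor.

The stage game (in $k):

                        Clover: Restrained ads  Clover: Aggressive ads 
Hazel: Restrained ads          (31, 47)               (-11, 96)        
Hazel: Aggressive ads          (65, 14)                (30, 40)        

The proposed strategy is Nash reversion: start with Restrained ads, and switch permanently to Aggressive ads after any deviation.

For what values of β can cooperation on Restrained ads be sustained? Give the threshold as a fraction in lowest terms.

34/35

Hazel: cooperation gives 31 each period; deviation gives 65 once then 30 forever.
  31/(1−β) ≥ 65 + 30β/(1−β) ⇒ β ≥ 34/35.
Clover: cooperation gives 47 each period; deviation gives 96 once then 40 forever.
  β ≥ 49/56 = 7/8.
Both must hold, so the binding constraint is Hazel's: β ≥ 34/35.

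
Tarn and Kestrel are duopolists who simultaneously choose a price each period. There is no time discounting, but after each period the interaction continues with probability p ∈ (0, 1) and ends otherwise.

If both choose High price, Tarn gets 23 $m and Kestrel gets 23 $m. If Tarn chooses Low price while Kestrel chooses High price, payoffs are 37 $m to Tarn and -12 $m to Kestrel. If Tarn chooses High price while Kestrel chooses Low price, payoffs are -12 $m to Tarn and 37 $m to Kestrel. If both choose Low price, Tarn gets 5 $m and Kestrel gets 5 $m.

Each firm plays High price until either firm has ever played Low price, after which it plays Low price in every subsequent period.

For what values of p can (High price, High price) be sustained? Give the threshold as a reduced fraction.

With no time discounting, the continuation probability p plays the role of the discount factor.
Grim-trigger IC: 23/(1−p) ≥ 37 + 5p/(1−p) ⇒ p ≥ (37−23)/(37−5) = 7/16.

7/16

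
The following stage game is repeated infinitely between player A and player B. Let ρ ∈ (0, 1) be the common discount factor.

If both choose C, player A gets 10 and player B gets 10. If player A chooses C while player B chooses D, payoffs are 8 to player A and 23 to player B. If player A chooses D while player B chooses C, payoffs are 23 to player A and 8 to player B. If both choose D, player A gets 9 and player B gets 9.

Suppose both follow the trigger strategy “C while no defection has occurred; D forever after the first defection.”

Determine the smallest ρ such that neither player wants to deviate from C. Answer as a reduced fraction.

One-period gain from deviating is 23 − 10 = 13. The loss is 10 − 9 = 1 in every subsequent period, with present value 1·ρ/(1−ρ).
Deviation is unprofitable when 1·ρ/(1−ρ) ≥ 13, i.e. ρ/(1−ρ) ≥ 13.
Equivalently ρ ≥ 13/(13+1) = 13/14.

13/14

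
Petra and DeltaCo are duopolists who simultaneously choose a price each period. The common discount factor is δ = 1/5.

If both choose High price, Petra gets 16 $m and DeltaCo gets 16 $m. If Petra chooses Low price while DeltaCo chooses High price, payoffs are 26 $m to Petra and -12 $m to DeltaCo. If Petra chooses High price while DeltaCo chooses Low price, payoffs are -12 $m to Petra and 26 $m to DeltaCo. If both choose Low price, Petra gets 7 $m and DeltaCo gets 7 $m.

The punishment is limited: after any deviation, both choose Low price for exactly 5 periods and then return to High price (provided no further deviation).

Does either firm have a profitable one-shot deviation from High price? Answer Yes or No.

A one-shot deviation gives 26 now, then 7 for 5 periods, then back to 16.
Gain from deviating: (26−16) today; loss: (16−7) in each of the next 5 periods.
No-deviation condition: (16−7)(δ+…+δ^5) ≥ 26−16, i.e. δ+…+δ^5 ≥ 10/9.
At δ = 1/5: δ+…+δ^5 = 0.2499 < 1.1111.
So cooperation is not sustainable.

Yes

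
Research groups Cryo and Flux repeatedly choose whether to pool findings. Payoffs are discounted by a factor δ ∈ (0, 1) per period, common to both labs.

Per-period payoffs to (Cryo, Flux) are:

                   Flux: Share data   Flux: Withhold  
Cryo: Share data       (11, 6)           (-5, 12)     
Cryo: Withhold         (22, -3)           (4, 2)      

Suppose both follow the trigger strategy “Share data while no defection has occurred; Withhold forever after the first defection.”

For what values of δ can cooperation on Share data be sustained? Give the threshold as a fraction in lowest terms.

For Cryo: deviation gain 22−11 = 11, per-period punishment loss 11−4 = 7. IC gives δ ≥ 11/18.
For Flux: gain 6, loss 4 per period, so δ ≥ 6/10 = 3/5.
The tighter constraint is Cryo's, so cooperation needs δ ≥ 11/18.

11/18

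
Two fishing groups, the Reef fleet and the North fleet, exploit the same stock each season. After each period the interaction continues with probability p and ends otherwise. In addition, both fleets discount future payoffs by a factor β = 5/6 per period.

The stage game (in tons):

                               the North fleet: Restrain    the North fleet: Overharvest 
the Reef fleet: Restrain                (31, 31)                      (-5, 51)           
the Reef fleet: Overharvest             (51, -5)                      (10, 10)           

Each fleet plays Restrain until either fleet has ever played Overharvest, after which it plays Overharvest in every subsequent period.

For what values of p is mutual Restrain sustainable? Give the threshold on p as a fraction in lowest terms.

24/41

Expected continuation weight on next period's payoff is β·p = 5/6·p, which plays the role of the discount factor.
Cooperation requires 5/6·p ≥ (51−31)/(51−10) = 20/41, hence p ≥ 24/41.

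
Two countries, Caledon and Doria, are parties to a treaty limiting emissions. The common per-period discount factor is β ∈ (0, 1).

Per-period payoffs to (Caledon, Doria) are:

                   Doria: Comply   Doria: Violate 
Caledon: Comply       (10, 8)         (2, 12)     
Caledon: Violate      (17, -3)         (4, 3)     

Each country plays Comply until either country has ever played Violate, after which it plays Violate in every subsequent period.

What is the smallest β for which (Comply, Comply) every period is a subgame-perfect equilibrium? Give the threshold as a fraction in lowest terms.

7/13

For Caledon: deviation gain 17−10 = 7, per-period punishment loss 10−4 = 6. IC gives β ≥ 7/13.
For Doria: gain 4, loss 5 per period, so β ≥ 4/9.
The tighter constraint is Caledon's, so cooperation needs β ≥ 7/13.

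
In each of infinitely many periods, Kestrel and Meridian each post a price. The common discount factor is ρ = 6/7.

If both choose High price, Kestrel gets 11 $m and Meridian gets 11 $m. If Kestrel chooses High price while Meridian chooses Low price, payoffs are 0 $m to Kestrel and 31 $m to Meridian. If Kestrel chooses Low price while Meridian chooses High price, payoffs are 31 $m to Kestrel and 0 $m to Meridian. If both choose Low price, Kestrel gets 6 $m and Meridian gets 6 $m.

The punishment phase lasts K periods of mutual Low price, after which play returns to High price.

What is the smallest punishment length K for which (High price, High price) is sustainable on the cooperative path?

Need Σ_{k=1}^{K} ρ^k ≥ (31−11)/(11−6) = 4.0000 at ρ = 6/7.
At K = 7 the sum is 3.9605 < 4.0000; at K = 8 it is 4.2519 ≥ 4.0000.
So the minimum punishment length is K = 8.

8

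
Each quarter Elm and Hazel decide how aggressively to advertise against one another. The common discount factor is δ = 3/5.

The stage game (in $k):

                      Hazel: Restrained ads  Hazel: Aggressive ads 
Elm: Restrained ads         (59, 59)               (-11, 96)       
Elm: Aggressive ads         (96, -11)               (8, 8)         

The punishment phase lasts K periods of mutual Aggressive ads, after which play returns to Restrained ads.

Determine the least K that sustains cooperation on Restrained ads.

2

Need Σ_{k=1}^{K} δ^k ≥ (96−59)/(59−8) = 0.7255 at δ = 3/5.
At K = 1 the sum is 0.6000 < 0.7255; at K = 2 it is 0.9600 ≥ 0.7255.
So the minimum punishment length is K = 2.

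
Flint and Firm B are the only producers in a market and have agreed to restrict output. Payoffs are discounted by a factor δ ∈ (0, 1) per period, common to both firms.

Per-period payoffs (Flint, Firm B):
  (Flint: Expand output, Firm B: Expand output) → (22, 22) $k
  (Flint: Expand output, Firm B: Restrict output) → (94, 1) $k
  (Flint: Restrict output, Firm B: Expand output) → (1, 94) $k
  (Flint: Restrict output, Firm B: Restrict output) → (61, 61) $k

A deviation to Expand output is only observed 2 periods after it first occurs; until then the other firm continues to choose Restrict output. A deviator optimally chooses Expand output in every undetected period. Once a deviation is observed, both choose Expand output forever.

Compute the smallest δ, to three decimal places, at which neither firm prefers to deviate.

0.677

Deviating for the 2 undetected periods gains 94−61 = 33 per period over cooperation, then loses 61−22 = 39 per period forever once punishment starts.
Gain: 33(1 + δ + … + δ^1); loss: 39·δ^2/(1−δ).
No profitable deviation ⇔ 33(1−δ^2) ≤ 39·δ^2, i.e. δ^2 ≥ 33/(33+39) = 11/24.
Hence δ ≥ (11/24)^(1/2) ≈ 0.677.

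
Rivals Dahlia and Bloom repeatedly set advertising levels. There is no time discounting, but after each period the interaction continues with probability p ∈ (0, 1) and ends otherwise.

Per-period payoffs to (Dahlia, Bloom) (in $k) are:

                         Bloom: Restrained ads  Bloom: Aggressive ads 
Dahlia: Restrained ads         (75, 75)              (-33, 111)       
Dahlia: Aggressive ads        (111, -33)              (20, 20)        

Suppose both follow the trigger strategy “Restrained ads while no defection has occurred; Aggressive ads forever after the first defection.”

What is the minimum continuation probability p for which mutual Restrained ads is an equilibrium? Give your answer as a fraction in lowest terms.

36/91

With no time discounting, the continuation probability p plays the role of the discount factor.
Grim-trigger IC: 75/(1−p) ≥ 111 + 20p/(1−p) ⇒ p ≥ (111−75)/(111−20) = 36/91.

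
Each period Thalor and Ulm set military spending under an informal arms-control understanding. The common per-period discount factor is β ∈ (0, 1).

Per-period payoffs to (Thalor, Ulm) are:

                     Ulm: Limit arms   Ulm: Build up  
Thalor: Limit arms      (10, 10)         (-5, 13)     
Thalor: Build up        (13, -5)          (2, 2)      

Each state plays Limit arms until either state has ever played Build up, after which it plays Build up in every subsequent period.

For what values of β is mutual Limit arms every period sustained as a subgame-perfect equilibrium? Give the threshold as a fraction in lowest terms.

3/11

10/(1−β) ≥ 13 + 2β/(1−β)
10 ≥ 13 − 11β
β ≥ 3/11.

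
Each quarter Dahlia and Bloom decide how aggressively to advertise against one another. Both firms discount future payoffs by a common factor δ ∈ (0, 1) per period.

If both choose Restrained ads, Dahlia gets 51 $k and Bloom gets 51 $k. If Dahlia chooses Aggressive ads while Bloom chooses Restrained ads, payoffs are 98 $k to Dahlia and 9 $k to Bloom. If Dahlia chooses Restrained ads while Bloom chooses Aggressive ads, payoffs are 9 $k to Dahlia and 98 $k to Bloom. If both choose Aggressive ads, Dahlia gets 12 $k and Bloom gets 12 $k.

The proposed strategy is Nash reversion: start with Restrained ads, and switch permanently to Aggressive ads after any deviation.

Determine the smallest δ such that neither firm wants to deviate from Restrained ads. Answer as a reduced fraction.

47/86

Cooperation forever yields 51 each period: 51/(1−δ).
Deviating yields 98 once, then 12 forever: 98 + 12δ/(1−δ).
No profitable deviation requires 51/(1−δ) ≥ 98 + 12δ/(1−δ).
Multiplying by (1−δ): 51 ≥ 98(1−δ) + 12δ = 98 − 86δ.
So 86δ ≥ 47, i.e. δ ≥ 47/86.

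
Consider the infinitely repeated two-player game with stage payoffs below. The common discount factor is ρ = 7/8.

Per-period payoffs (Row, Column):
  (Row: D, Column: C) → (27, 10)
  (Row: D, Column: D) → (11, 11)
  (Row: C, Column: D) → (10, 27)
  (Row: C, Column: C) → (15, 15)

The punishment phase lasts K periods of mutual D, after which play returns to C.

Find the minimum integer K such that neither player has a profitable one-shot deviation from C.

5

Need Σ_{k=1}^{K} ρ^k ≥ (27−15)/(15−11) = 3.0000 at ρ = 7/8.
At K = 4 the sum is 2.8967 < 3.0000; at K = 5 it is 3.4096 ≥ 3.0000.
So the minimum punishment length is K = 5.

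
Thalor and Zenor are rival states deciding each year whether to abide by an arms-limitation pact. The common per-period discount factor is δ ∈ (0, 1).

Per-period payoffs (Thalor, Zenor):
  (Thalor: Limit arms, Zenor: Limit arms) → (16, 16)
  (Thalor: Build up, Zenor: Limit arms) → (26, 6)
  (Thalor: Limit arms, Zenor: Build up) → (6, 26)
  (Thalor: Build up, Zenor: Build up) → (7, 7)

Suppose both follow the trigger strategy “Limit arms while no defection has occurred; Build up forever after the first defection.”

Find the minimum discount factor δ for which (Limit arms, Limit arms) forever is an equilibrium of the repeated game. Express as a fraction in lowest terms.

10/19

16/(1−δ) ≥ 26 + 7δ/(1−δ)
16 ≥ 26 − 19δ
δ ≥ 10/19.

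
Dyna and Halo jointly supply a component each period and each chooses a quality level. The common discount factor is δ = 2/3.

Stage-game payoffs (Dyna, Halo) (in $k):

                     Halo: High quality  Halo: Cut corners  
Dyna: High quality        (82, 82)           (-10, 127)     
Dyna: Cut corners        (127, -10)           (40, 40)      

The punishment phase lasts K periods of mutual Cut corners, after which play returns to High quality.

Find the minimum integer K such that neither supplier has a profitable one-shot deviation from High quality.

2

IC: δ(1−δ^K)/(1−δ) ≥ (127−82)/(82−40) = 15/14.
With δ = 2/3: need 1 − δ^K ≥ 15/14·(1−2/3)/(2/3), i.e. δ^K ≤ 0.4643.
Since (2/3)^1 = 0.6667 and (2/3)^2 = 0.4444, the smallest such K is 2.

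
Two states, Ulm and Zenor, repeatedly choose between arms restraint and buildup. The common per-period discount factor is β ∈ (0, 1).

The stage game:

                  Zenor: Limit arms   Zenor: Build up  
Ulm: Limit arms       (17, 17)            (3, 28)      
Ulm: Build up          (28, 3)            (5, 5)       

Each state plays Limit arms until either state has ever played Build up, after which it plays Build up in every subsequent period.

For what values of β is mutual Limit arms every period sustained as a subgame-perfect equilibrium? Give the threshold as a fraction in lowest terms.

Under grim trigger the critical discount factor is (T−C)/(T−P) with T = 28, C = 17, P = 5.
β* = (28−17)/(28−5) = 11/23.

11/23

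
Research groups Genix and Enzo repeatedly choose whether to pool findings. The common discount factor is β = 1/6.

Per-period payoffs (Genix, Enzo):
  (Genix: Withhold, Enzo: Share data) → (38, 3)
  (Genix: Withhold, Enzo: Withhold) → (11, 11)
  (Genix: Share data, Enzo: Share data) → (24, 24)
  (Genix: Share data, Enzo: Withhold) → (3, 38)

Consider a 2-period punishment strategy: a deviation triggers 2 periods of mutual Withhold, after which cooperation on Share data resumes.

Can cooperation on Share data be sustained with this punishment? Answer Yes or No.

No

A one-shot deviation gives 38 now, then 11 for 2 periods, then back to 24.
Gain from deviating: (38−24) today; loss: (24−11) in each of the next 2 periods.
No-deviation condition: (24−11)(β+…+β^2) ≥ 38−24, i.e. β+…+β^2 ≥ 14/13.
At β = 1/6: β+…+β^2 = 0.1944 < 1.0769.
So cooperation is not sustainable.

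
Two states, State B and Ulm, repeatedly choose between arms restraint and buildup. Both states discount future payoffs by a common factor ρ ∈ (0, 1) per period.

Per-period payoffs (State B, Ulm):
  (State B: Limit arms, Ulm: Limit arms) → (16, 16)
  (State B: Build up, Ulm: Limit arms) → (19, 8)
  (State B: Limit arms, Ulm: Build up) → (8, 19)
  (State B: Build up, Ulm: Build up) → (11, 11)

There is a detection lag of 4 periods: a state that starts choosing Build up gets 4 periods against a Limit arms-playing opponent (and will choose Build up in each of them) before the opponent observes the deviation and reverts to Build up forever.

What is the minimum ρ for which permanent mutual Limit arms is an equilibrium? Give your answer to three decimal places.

A deviator earns 19 for 4 periods, then 11 forever; cooperating earns 16 forever. Multiplying the IC by (1−ρ):
16 ≥ 19(1−ρ^4) + 11ρ^4, so 8·ρ^4 ≥ 3 and ρ^4 ≥ 3/8.
ρ ≥ (3/8)^(1/4) ≈ 0.783.

0.783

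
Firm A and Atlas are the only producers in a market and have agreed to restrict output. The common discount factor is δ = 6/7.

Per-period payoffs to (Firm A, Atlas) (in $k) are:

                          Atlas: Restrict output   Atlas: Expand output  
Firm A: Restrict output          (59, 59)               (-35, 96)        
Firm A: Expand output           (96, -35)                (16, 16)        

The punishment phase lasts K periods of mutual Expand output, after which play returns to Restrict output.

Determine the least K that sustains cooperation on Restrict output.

2

Need Σ_{k=1}^{K} δ^k ≥ (96−59)/(59−16) = 0.8605 at δ = 6/7.
At K = 1 the sum is 0.8571 < 0.8605; at K = 2 it is 1.5918 ≥ 0.8605.
So the minimum punishment length is K = 2.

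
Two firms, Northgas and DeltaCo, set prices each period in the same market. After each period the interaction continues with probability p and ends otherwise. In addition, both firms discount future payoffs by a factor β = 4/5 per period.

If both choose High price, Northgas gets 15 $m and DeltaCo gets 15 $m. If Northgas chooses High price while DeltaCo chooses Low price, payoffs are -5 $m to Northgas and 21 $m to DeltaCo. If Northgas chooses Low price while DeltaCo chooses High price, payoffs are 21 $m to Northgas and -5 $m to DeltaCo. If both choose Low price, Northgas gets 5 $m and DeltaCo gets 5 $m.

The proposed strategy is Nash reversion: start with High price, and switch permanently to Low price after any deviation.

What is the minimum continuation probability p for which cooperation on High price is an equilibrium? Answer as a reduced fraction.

15/32

Expected continuation weight on next period's payoff is β·p = 4/5·p, which plays the role of the discount factor.
Cooperation requires 4/5·p ≥ (21−15)/(21−5) = 3/8, hence p ≥ 15/32.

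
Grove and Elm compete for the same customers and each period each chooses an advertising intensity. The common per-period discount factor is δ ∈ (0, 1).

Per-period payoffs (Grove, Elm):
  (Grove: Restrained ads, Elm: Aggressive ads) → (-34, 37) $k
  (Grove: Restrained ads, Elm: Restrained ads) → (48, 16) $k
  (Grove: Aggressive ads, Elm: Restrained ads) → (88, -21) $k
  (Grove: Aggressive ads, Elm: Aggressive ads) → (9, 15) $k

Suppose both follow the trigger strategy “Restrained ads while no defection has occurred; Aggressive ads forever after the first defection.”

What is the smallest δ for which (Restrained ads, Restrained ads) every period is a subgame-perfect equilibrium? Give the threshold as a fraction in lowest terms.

21/22

Grove: cooperation gives 48 each period; deviation gives 88 once then 9 forever.
  48/(1−δ) ≥ 88 + 9δ/(1−δ) ⇒ δ ≥ 40/79.
Elm: cooperation gives 16 each period; deviation gives 37 once then 15 forever.
  δ ≥ 21/22.
Both must hold, so the binding constraint is Elm's: δ ≥ 21/22.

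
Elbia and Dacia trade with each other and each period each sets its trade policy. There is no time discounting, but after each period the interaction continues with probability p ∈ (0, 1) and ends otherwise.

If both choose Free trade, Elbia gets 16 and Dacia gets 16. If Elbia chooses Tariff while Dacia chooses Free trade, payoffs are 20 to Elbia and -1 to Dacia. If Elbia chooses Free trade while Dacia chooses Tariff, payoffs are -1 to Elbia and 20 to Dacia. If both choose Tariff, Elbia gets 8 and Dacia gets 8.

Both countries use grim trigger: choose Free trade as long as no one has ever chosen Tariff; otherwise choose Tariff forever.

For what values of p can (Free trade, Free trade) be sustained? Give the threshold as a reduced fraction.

1/3

Expected cooperation value is 16 + p·16 + p²·16 + … = 16/(1−p); deviation gives 20 + p·8/(1−p).
16 ≥ 20(1−p) + 8p ⇒ 12p ≥ 4 ⇒ p ≥ 4/12 = 1/3.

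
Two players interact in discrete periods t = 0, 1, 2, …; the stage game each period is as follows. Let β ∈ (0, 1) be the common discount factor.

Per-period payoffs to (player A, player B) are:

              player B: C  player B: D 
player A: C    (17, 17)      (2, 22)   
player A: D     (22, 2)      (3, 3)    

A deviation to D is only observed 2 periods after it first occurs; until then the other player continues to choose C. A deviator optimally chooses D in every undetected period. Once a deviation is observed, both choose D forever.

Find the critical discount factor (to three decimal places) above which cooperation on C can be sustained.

A deviator earns 22 for 2 periods, then 3 forever; cooperating earns 17 forever. Multiplying the IC by (1−β):
17 ≥ 22(1−β^2) + 3β^2, so 19·β^2 ≥ 5 and β^2 ≥ 5/19.
β ≥ (5/19)^(1/2) ≈ 0.513.

0.513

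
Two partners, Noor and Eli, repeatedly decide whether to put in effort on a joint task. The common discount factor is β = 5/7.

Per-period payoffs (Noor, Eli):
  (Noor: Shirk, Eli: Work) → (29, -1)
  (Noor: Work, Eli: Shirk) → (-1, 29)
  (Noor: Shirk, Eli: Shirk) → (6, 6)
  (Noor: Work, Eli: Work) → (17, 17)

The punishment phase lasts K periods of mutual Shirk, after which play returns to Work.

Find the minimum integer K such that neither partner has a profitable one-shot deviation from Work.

2

Need Σ_{k=1}^{K} β^k ≥ (29−17)/(17−6) = 1.0909 at β = 5/7.
At K = 1 the sum is 0.7143 < 1.0909; at K = 2 it is 1.2245 ≥ 1.0909.
So the minimum punishment length is K = 2.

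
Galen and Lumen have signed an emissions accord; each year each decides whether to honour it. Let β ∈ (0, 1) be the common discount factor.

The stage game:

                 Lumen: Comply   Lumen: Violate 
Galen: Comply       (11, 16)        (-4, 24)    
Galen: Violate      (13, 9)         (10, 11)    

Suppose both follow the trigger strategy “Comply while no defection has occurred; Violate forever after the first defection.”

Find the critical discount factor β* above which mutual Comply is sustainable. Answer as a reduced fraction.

2/3

Galen: cooperation gives 11 each period; deviation gives 13 once then 10 forever.
  11/(1−β) ≥ 13 + 10β/(1−β) ⇒ β ≥ 2/3.
Lumen: cooperation gives 16 each period; deviation gives 24 once then 11 forever.
  β ≥ 8/13.
Both must hold, so the binding constraint is Galen's: β ≥ 2/3.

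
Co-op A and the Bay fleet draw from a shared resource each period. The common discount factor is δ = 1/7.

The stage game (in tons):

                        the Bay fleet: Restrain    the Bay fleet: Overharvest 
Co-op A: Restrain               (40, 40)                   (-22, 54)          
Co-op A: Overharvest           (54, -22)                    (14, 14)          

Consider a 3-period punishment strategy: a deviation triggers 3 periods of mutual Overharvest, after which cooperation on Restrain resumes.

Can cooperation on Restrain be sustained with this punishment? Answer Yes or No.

A one-shot deviation gives 54 now, then 14 for 3 periods, then back to 40.
Gain from deviating: (54−40) today; loss: (40−14) in each of the next 3 periods.
No-deviation condition: (40−14)(δ+…+δ^3) ≥ 54−40, i.e. δ+…+δ^3 ≥ 7/13.
At δ = 1/7: δ+…+δ^3 = 0.1662 < 0.5385.
So cooperation is not sustainable.

No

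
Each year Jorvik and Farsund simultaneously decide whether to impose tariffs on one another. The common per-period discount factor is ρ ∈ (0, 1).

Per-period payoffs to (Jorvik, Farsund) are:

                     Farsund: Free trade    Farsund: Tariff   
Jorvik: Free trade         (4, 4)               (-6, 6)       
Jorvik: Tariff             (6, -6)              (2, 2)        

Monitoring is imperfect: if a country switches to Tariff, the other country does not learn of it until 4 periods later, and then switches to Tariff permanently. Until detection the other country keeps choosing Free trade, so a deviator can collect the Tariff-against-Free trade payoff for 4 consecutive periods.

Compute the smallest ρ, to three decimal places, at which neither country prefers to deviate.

A deviator earns 6 for 4 periods, then 2 forever; cooperating earns 4 forever. Multiplying the IC by (1−ρ):
4 ≥ 6(1−ρ^4) + 2ρ^4, so 4·ρ^4 ≥ 2 and ρ^4 ≥ 1/2.
ρ ≥ (1/2)^(1/4) ≈ 0.841.

0.841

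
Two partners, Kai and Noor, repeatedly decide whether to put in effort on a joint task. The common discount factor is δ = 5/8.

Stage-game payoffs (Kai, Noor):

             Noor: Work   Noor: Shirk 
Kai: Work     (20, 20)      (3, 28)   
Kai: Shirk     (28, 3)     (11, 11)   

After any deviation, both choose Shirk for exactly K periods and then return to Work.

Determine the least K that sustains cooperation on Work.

2

IC: δ(1−δ^K)/(1−δ) ≥ (28−20)/(20−11) = 8/9.
With δ = 5/8: need 1 − δ^K ≥ 8/9·(1−5/8)/(5/8), i.e. δ^K ≤ 0.4667.
Since (5/8)^1 = 0.6250 and (5/8)^2 = 0.3906, the smallest such K is 2.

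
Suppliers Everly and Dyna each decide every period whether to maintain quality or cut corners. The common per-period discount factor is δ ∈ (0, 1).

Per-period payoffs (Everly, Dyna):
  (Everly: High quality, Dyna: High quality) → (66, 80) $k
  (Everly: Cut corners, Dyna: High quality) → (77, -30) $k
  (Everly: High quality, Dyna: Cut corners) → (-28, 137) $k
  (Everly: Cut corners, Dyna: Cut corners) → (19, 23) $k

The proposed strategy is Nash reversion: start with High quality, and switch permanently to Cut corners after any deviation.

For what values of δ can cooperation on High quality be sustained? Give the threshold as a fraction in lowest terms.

1/2

For Everly: deviation gain 77−66 = 11, per-period punishment loss 66−19 = 47. IC gives δ ≥ 11/58.
For Dyna: gain 57, loss 57 per period, so δ ≥ 57/114 = 1/2.
The tighter constraint is Dyna's, so cooperation needs δ ≥ 1/2.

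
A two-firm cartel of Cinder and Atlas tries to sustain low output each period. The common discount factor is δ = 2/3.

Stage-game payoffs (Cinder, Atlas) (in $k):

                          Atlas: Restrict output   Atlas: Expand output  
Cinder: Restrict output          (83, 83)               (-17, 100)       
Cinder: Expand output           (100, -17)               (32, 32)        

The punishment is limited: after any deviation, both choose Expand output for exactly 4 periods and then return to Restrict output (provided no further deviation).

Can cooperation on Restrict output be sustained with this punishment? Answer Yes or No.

Yes

Comparing payoff streams over the 5 periods until play realigns: cooperate → 83(1+δ+…+δ^4); deviate → 100 + 32(δ+…+δ^4).
Cooperation is sustained iff (83−32)(δ+…+δ^4) ≥ 100−83.
δ+…+δ^4 = 2/3·(1−(2/3)^4)/(1−2/3) = 1.6049, and (100−83)/(83−32) = 0.3333.
1.6049 ≥ 0.3333, so cooperation is sustainable.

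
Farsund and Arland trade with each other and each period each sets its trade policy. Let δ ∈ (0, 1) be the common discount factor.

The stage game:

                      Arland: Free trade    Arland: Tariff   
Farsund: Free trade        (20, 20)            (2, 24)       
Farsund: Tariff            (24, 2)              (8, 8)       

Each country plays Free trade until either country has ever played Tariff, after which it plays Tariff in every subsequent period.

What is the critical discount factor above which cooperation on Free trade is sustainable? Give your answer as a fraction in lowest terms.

One-period gain from deviating is 24 − 20 = 4. The loss is 20 − 8 = 12 in every subsequent period, with present value 12·δ/(1−δ).
Deviation is unprofitable when 12·δ/(1−δ) ≥ 4, i.e. δ/(1−δ) ≥ 1/3.
Equivalently δ ≥ 4/(4+12) = 1/4.

1/4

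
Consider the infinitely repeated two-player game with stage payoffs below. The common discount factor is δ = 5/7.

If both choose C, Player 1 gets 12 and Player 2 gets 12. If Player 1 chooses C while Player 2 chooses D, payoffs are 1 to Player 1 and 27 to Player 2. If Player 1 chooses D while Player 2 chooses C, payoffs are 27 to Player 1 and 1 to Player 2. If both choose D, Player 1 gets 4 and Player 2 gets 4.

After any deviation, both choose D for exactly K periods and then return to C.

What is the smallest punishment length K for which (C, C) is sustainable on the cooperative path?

IC: δ(1−δ^K)/(1−δ) ≥ (27−12)/(12−4) = 15/8.
With δ = 5/7: need 1 − δ^K ≥ 15/8·(1−5/7)/(5/7), i.e. δ^K ≤ 0.2500.
Since (5/7)^4 = 0.2603 and (5/7)^5 = 0.1859, the smallest such K is 5.

5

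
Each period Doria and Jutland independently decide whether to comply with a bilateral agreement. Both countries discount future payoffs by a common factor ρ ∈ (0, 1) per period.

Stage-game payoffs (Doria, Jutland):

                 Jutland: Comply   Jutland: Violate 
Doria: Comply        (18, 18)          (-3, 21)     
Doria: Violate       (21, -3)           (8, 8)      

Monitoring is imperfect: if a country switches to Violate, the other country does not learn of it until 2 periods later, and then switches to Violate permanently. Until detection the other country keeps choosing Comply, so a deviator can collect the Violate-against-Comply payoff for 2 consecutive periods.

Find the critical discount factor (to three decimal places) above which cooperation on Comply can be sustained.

0.480

The best deviation is to choose Violate for all 2 undetected periods, earning 21 each, then 8 forever once detected.
Deviation value: 21(1−ρ^2)/(1−ρ) + 8ρ^2/(1−ρ); cooperation value: 18/(1−ρ).
IC: 18 ≥ 21(1−ρ^2) + 8ρ^2 = 21 − 13ρ^2.
So ρ^2 ≥ 3/13, giving ρ ≥ (3/13)^(1/2) ≈ 0.480.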